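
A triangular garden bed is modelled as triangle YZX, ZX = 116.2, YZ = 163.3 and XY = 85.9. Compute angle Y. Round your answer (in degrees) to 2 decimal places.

∠Y ≈ 42.92°

By the law of cosines, cos Y = (XY² + YZ² − ZX²) / (2·XY·YZ) ≈ 0.73225, so ∠Y ≈ 42.92°.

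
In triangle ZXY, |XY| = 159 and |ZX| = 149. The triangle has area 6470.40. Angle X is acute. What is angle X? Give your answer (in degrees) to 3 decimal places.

33.109

From area = ½·|ZX|·|XY|·sin X, we get sin X = 2·area/(|ZX|·|XY|) ≈ 0.54623.
Taking the acute solution, ∠X ≈ 33.11°.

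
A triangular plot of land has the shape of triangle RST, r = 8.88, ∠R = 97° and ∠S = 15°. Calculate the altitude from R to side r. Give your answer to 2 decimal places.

h_R ≈ 2.15

The third angle is ∠T = 180° − ∠R − ∠S = 68.00°.
Law of sines: s = r·sin S/sin R ≈ 2.3156.
Law of sines: t = r·sin T/sin R ≈ 8.2952.
Area = ½·r·s·sin T ≈ 9.5325.
The altitude from R has length 2·area/r ≈ 2.147.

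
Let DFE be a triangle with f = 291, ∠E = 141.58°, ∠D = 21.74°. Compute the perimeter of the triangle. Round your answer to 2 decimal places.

The third angle is ∠F = 180° − ∠E − ∠D = 16.68°.
Law of sines: d = f·sin D/sin F ≈ 375.52.
Law of sines: e = f·sin E/sin F ≈ 630.02.
Semiperimeter s = (375.52+291+630.02)/2 = 648.27.
Perimeter = 375.52 + 291 + 630.02 = 1296.5.

1296.55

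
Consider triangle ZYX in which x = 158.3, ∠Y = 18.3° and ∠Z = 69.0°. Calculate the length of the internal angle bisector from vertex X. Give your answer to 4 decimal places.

51.4050

The third angle is ∠X = 180° − ∠Z − ∠Y = 92.70°.
Law of sines: z = x·sin Z/sin X ≈ 147.95.
Law of sines: y = x·sin Y/sin X ≈ 49.76.
The bisector from X has length 2·z·y·cos(∠X/2)/(z+y) ≈ 51.405.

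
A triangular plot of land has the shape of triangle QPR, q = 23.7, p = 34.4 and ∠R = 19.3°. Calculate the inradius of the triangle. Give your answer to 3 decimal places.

By the law of cosines, r² = q² + p² − 2·q·p·cos R = 206.13, so r ≈ 14.357.
Area = ½·q·p·sin R ≈ 134.73.
Semiperimeter s = (23.7+34.4+14.357)/2 = 36.229.
Inradius = area/s = 134.73/36.229 ≈ 3.7189.

3.719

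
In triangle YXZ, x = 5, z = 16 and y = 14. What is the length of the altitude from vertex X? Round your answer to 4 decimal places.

h_X ≈ 13.5554

Semiperimeter s = (14 + 5 + 16)/2 = 17.5.
Heron's formula: area = √(17.5·3.5·12.5·1.5) ≈ 33.889.
The altitude from X has length 2·area/x ≈ 13.555.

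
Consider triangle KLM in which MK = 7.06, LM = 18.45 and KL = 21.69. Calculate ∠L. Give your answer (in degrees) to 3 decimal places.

By the law of cosines, cos L = (KL² + LM² − MK²) / (2·KL·LM) ≈ 0.95084, so ∠L ≈ 18.04°.

∠L ≈ 18.040°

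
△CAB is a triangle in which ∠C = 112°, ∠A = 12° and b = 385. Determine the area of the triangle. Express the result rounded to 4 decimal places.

The third angle is ∠B = 180° − ∠C − ∠A = 56.00°.
Law of sines: c = b·sin C/sin B ≈ 430.58.
Law of sines: a = b·sin A/sin B ≈ 96.553.
Area = ½·b·c·sin A ≈ 17233.

17233.0449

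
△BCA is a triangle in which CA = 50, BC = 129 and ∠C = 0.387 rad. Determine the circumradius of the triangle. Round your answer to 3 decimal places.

112.375

By the law of cosines, AB² = BC² + CA² − 2·BC·CA·cos C = 7195, so AB ≈ 84.823.
Area = ½·BC·CA·sin C ≈ 1217.2.
Circumradius = AB/(2 sin C) ≈ 112.38.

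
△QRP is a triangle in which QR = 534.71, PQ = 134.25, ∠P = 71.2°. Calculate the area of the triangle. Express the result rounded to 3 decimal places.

35753.051

Law of sines: sin R = PQ·sin P/QR ≈ 0.23768.
Since QR ≥ PQ, only the acute value applies: ∠R ≈ 13.75°.
Then ∠Q = 180° − ∠P − ∠R ≈ 95.05°.
Law of sines gives RP = QR·sin Q/sin P ≈ 562.65.
Area = ½·QR·PQ·sin Q ≈ 35753.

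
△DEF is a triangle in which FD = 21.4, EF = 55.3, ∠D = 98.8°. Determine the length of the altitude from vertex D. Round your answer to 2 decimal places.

Law of sines: sin E = FD·sin D/EF ≈ 0.38242.
Since EF ≥ FD, only the acute value applies: ∠E ≈ 22.48°.
Then ∠F = 180° − ∠D − ∠E ≈ 58.72°.
Law of sines gives DE = EF·sin F/sin D ≈ 47.823.
Area = ½·EF·FD·sin F ≈ 505.68.
The altitude from D has length 2·area/EF ≈ 18.289.

h_D ≈ 18.29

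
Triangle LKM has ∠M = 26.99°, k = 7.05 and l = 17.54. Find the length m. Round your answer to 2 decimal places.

11.70

By the law of cosines, m² = l² + k² − 2·l·k·cos M = 136.98, so m ≈ 11.704.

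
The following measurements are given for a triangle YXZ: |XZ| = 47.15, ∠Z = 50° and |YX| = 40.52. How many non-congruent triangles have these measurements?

|XZ|·sin Z = 47.15·sin(50°) ≈ 36.12.
Since |XZ| sin Z < |YX| < |XZ| (36.12 < 40.52 < 47.15), two triangles exist.

2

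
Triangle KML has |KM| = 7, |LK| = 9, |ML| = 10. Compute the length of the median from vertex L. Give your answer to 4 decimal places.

8.8459

Median from L: ½√(2·|ML|² + 2·|LK|² − |KM|²) ≈ 8.8459.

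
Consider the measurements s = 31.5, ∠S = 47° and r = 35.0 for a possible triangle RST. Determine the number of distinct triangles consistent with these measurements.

r·sin S = 35.0·sin(47°) ≈ 25.6.
Since r sin S < s < r (25.6 < 31.5 < 35.0), two triangles exist.

2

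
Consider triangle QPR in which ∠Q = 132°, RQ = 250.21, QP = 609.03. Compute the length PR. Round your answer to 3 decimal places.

798.407

By the law of cosines, PR² = RQ² + QP² − 2·RQ·QP·cos Q = 6.3745e+05, so PR ≈ 798.41.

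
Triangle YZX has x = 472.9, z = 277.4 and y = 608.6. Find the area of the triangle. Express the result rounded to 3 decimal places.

Semiperimeter s = (608.6 + 277.4 + 472.9)/2 = 679.45.
Heron's formula: area = √(679.45·70.85·402.05·206.55) ≈ 63227.

area ≈ 63226.816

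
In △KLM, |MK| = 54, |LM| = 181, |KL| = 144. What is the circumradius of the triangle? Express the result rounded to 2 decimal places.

R ≈ 111.66

By the law of cosines, cos K = (|MK|² + |KL|² − |LM|²) / (2·|MK|·|KL|) ≈ -0.58571, so ∠K ≈ 125.85°.
Circumradius = |LM|/(2 sin K) ≈ 111.66.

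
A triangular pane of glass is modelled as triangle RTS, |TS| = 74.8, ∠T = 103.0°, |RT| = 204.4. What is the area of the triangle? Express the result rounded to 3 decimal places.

7448.630

Area = ½·|RT|·|TS|·sin T ≈ 7448.6.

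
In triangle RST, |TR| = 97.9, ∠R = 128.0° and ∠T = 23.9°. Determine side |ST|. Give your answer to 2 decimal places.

163.79

The third angle is ∠S = 180° − ∠T − ∠R = 28.10°.
Law of sines: |ST| = |TR|·sin R/sin S ≈ 163.79.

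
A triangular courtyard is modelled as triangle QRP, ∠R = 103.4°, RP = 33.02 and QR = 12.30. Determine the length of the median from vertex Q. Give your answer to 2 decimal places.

By the law of cosines, PQ² = QR² + RP² − 2·QR·RP·cos R = 1429.9, so PQ ≈ 37.813.
Median from Q: ½√(2·PQ² + 2·QR² − RP²) ≈ 22.759.

22.76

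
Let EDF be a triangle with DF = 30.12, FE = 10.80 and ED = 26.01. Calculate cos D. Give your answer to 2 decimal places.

By the law of cosines, cos D = (ED² + DF² − FE²) / (2·ED·DF) ≈ 0.93634, so ∠D ≈ 20.55°.

cos D ≈ 0.94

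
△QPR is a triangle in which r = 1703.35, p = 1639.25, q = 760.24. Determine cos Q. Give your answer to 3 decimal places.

By the law of cosines, cos Q = (p² + r² − q²) / (2·p·r) ≈ 0.89724, so ∠Q ≈ 26.20°.

cos Q ≈ 0.897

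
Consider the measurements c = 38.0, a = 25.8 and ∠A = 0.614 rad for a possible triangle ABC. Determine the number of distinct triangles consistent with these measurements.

c·sin A = 38.0·sin(0.614 rad) ≈ 21.89.
Since c sin A < a < c (21.89 < 25.8 < 38.0), two triangles exist.

2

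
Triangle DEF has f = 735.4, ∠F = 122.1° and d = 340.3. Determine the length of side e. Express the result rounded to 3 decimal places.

495.708

Law of sines: sin D = d·sin F/f ≈ 0.39200.
Since f ≥ d, only the acute value applies: ∠D ≈ 23.08°.
Then ∠E = 180° − ∠F − ∠D ≈ 34.82°.
Law of sines gives e = f·sin E/sin F ≈ 495.71.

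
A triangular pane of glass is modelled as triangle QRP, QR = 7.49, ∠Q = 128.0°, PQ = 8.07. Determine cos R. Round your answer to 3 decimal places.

By the law of cosines, RP² = PQ² + QR² − 2·PQ·QR·cos Q = 195.65, so RP ≈ 13.988.
Law of cosines again: cos R = (QR² + RP² − PQ²)/(2·QR·RP) ≈ 0.89068, so ∠R ≈ 27.04°.

cos R ≈ 0.891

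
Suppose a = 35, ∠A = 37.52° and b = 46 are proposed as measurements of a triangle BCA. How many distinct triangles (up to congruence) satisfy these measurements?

b·sin A = 46·sin(37.52°) ≈ 28.02.
Since b sin A < a < b (28.02 < 35 < 46), two triangles exist.

2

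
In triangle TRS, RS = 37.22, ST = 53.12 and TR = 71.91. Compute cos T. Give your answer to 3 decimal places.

cos T ≈ 0.865

By the law of cosines, cos T = (ST² + TR² − RS²) / (2·ST·TR) ≈ 0.86488, so ∠T ≈ 30.13°.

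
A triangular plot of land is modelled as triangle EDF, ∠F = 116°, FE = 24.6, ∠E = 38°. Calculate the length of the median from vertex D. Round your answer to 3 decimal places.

m_D ≈ 41.443

The third angle is ∠D = 180° − ∠F − ∠E = 26.00°.
Law of sines: DF = FE·sin E/sin D ≈ 34.549.
Law of sines: ED = FE·sin F/sin D ≈ 50.437.
Median from D: ½√(2·ED² + 2·DF² − FE²) ≈ 41.443.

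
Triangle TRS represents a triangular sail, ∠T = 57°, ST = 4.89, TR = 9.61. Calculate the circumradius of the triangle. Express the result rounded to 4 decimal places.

4.8094

By the law of cosines, RS² = ST² + TR² − 2·ST·TR·cos T = 65.076, so RS ≈ 8.067.
Area = ½·ST·TR·sin T ≈ 19.706.
Circumradius = RS/(2 sin T) ≈ 4.8094.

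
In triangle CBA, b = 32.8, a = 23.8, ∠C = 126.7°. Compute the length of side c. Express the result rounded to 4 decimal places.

By the law of cosines, c² = b² + a² − 2·b·a·cos C = 2575.3, so c ≈ 50.748.

50.7478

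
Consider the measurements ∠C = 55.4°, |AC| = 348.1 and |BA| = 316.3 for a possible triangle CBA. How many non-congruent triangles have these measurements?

2

|AC|·sin C = 348.1·sin(55.4°) ≈ 286.5.
Since |AC| sin C < |BA| < |AC| (286.5 < 316.3 < 348.1), two triangles exist.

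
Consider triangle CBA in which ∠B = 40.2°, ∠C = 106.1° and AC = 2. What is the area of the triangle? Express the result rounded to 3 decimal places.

area ≈ 1.652

The third angle is ∠A = 180° − ∠C − ∠B = 33.70°.
Law of sines: BA = AC·sin C/sin B ≈ 2.977.
Law of sines: CB = AC·sin A/sin B ≈ 1.7192.
Area = ½·AC·BA·sin A ≈ 1.6518.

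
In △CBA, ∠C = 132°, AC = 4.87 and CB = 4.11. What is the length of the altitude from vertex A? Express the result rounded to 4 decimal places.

3.6191

By the law of cosines, BA² = AC² + CB² − 2·AC·CB·cos C = 67.395, so BA ≈ 8.2095.
Area = ½·AC·CB·sin C ≈ 7.4373.
The altitude from A has length 2·area/CB ≈ 3.6191.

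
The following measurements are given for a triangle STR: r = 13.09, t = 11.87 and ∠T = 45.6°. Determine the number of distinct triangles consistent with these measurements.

r·sin T = 13.09·sin(45.6°) ≈ 9.352.
Since r sin T < t < r (9.352 < 11.87 < 13.09), two triangles exist.

2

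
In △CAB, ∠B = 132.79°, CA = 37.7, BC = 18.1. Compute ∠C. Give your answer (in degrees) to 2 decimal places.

26.58

Law of sines: sin A = BC·sin B/CA ≈ 0.35233.
Since CA ≥ BC, only the acute value applies: ∠A ≈ 20.63°.
Then ∠C = 180° − ∠B − ∠A ≈ 26.58°.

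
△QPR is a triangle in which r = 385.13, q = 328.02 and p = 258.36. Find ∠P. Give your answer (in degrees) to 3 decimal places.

By the law of cosines, cos P = (r² + q² − p²) / (2·r·q) ≈ 0.74872, so ∠P ≈ 41.52°.

∠P ≈ 41.520°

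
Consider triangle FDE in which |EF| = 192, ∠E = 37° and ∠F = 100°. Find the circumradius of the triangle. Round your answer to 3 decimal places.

The third angle is ∠D = 180° − ∠E − ∠F = 43.00°.
Law of sines: |DE| = |EF|·sin F/sin D ≈ 277.25.
Law of sines: |FD| = |EF|·sin E/sin D ≈ 169.43.
Circumradius = |EF|/(2 sin D) ≈ 140.76.

R ≈ 140.763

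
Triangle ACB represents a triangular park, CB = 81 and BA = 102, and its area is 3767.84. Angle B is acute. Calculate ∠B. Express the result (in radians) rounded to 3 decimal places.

From area = ½·CB·BA·sin B, we get sin B = 2·area/(CB·BA) ≈ 0.91209.
Taking the acute solution, ∠B ≈ 1.148 rad.

∠B ≈ 1.148 rad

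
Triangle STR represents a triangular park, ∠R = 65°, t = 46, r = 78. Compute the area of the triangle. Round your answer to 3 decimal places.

area ≈ 1779.422

Law of sines: sin T = t·sin R/r ≈ 0.53449.
Since r ≥ t, only the acute value applies: ∠T ≈ 32.31°.
Then ∠S = 180° − ∠R − ∠T ≈ 82.69°.
Law of sines gives s = r·sin S/sin R ≈ 85.364.
Area = ½·r·t·sin S ≈ 1779.4.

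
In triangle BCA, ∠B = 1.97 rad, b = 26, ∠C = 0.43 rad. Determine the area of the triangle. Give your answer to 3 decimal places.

area ≈ 103.296

The third angle is ∠A = π − ∠B − ∠C = 0.742 rad.
Law of sines: c = b·sin C/sin B ≈ 11.764.
Law of sines: a = b·sin A/sin B ≈ 19.061.
Area = ½·b·c·sin A ≈ 103.3.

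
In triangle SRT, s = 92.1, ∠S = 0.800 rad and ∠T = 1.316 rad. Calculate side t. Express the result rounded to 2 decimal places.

124.24

The third angle is ∠R = π − ∠T − ∠S = 1.026 rad.
Law of sines: t = s·sin T/sin S ≈ 124.24.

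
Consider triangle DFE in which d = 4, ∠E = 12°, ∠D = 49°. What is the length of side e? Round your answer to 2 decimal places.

1.10

The third angle is ∠F = 180° − ∠E − ∠D = 119.00°.
Law of sines: e = d·sin E/sin D ≈ 1.1019.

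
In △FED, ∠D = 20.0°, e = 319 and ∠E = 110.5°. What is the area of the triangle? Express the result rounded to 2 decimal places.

area ≈ 14127.36

The third angle is ∠F = 180° − ∠E − ∠D = 49.50°.
Law of sines: f = e·sin F/sin E ≈ 258.97.
Law of sines: d = e·sin D/sin E ≈ 116.48.
Area = ½·e·f·sin D ≈ 14127.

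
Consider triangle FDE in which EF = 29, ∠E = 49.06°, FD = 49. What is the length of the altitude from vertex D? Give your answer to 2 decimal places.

Law of sines: sin D = EF·sin E/FD ≈ 0.44707.
Since FD ≥ EF, only the acute value applies: ∠D ≈ 26.56°.
Then ∠F = 180° − ∠E − ∠D ≈ 104.38°.
Law of sines gives DE = FD·sin F/sin E ≈ 62.833.
Area = ½·FD·EF·sin F ≈ 688.23.
The altitude from D has length 2·area/EF ≈ 47.464.

h_D ≈ 47.46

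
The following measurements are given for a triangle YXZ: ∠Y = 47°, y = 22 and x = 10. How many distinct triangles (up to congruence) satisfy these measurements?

x·sin Y = 10·sin(47°) ≈ 7.314.
Since y ≥ x, exactly one triangle exists.

1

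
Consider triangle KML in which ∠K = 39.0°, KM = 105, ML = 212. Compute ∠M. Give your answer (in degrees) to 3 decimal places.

Law of sines: sin L = KM·sin K/ML ≈ 0.31169.
Since ML ≥ KM, only the acute value applies: ∠L ≈ 18.16°.
Then ∠M = 180° − ∠K − ∠L ≈ 122.84°.

122.839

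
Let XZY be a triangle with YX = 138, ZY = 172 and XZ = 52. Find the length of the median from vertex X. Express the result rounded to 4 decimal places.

Median from X: ½√(2·YX² + 2·XZ² − ZY²) ≈ 58.975.

58.9746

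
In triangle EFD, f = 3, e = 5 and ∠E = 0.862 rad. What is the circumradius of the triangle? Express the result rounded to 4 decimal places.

3.2932

Law of sines: sin F = f·sin E/e ≈ 0.45549.
Since e ≥ f, only the acute value applies: ∠F ≈ 0.473 rad.
Then ∠D = π − ∠E − ∠F ≈ 1.807 rad.
Law of sines gives d = e·sin D/sin E ≈ 6.404.
Circumradius = e/(2 sin E) ≈ 3.2932.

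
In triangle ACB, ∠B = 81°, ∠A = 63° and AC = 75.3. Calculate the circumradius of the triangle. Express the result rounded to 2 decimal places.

The third angle is ∠C = 180° − ∠B − ∠A = 36.00°.
Law of sines: CB = AC·sin A/sin B ≈ 67.929.
Law of sines: BA = AC·sin C/sin B ≈ 44.812.
Circumradius = AC/(2 sin B) ≈ 38.119.

R ≈ 38.12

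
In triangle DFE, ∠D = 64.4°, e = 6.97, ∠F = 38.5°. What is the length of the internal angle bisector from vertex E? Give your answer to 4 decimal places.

The third angle is ∠E = 180° − ∠D − ∠F = 77.10°.
Law of sines: d = e·sin D/sin E ≈ 6.4485.
Law of sines: f = e·sin F/sin E ≈ 4.4513.
The bisector from E has length 2·d·f·cos(∠E/2)/(d+f) ≈ 4.1191.

t_E ≈ 4.1191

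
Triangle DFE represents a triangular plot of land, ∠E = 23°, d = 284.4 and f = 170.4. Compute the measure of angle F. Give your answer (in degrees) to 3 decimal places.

By the law of cosines, e² = d² + f² − 2·d·f·cos E = 20701, so e ≈ 143.88.
Law of cosines again: cos F = (e² + d² − f²)/(2·e·d) ≈ 0.88649, so ∠F ≈ 27.57°.

27.565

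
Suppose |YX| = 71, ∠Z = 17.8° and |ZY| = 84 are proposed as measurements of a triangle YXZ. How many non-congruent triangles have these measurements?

2

|ZY|·sin Z = 84·sin(17.8°) ≈ 25.68.
Since |ZY| sin Z < |YX| < |ZY| (25.68 < 71 < 84), two triangles exist.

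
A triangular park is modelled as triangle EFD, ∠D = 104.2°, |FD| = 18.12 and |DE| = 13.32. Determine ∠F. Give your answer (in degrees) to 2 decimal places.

By the law of cosines, |EF|² = |FD|² + |DE|² − 2·|FD|·|DE|·cos D = 624.17, so |EF| ≈ 24.983.
Law of cosines again: cos F = (|EF|² + |FD|² − |DE|²)/(2·|EF|·|FD|) ≈ 0.85607, so ∠F ≈ 31.12°.

∠F ≈ 31.12°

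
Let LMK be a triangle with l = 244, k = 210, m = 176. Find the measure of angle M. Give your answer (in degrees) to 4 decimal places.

By the law of cosines, cos M = (k² + l² − m²) / (2·k·l) ≈ 0.70902, so ∠M ≈ 44.85°.

∠M ≈ 44.8451°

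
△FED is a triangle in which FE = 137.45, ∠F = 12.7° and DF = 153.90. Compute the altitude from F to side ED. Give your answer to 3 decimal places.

By the law of cosines, ED² = DF² + FE² − 2·DF·FE·cos F = 1305.7, so ED ≈ 36.134.
Area = ½·DF·FE·sin F ≈ 2325.3.
The altitude from F has length 2·area/ED ≈ 128.7.

h_F ≈ 128.702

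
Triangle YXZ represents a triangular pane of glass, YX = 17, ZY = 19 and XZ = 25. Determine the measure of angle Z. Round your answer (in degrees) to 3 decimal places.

42.804

By the law of cosines, cos Z = (XZ² + ZY² − YX²) / (2·XZ·ZY) ≈ 0.73368, so ∠Z ≈ 42.80°.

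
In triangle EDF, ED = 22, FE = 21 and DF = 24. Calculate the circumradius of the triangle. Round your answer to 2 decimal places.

By the law of cosines, cos E = (FE² + ED² − DF²) / (2·FE·ED) ≈ 0.37771, so ∠E ≈ 67.81°.
Circumradius = DF/(2 sin E) ≈ 12.96.

12.96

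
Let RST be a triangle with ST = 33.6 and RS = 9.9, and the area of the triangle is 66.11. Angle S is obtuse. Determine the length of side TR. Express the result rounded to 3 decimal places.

42.865

From area = ½·RS·ST·sin S, we get sin S = 2·area/(RS·ST) ≈ 0.39749.
Taking the obtuse solution, ∠S ≈ 156.58°.
Law of cosines then gives TR ≈ 42.865.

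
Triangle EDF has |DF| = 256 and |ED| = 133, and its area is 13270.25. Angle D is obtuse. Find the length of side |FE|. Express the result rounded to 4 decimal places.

From area = ½·|ED|·|DF|·sin D, we get sin D = 2·area/(|ED|·|DF|) ≈ 0.77950.
Taking the obtuse solution, ∠D ≈ 128.78°.
Law of cosines then gives |FE| ≈ 354.8.

354.7961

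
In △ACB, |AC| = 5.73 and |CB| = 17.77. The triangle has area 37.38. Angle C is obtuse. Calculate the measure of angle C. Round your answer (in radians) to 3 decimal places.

∠C ≈ 2.317 rad

From area = ½·|AC|·|CB|·sin C, we get sin C = 2·area/(|AC|·|CB|) ≈ 0.73422.
Taking the obtuse solution, ∠C ≈ 2.3171 rad.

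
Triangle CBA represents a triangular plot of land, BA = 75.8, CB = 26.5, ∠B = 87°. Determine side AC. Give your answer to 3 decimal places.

By the law of cosines, AC² = CB² + BA² − 2·CB·BA·cos B = 6237.6, so AC ≈ 78.979.

78.979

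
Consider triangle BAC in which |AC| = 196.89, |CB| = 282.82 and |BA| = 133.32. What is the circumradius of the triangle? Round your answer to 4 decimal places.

158.0492

By the law of cosines, cos B = (|CB|² + |BA|² − |AC|²) / (2·|CB|·|BA|) ≈ 0.78232, so ∠B ≈ 38.53°.
Circumradius = |AC|/(2 sin B) ≈ 158.05.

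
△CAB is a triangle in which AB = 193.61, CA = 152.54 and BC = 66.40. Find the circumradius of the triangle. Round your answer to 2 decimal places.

R ≈ 110.64

By the law of cosines, cos C = (BC² + CA² − AB²) / (2·BC·CA) ≈ -0.48414, so ∠C ≈ 118.96°.
Circumradius = AB/(2 sin C) ≈ 110.64.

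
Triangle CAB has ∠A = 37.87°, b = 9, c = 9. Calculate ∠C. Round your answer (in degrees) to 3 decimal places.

By the law of cosines, a² = b² + c² − 2·b·c·cos A = 34.116, so a ≈ 5.8409.
Law of cosines again: cos C = (a² + b² − c²)/(2·a·b) ≈ 0.32450, so ∠C ≈ 71.07°.

∠C ≈ 71.065°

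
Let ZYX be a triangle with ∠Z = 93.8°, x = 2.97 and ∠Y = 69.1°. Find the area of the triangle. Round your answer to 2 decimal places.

13.98

The third angle is ∠X = 180° − ∠Z − ∠Y = 17.10°.
Law of sines: z = x·sin Z/sin X ≈ 10.078.
Law of sines: y = x·sin Y/sin X ≈ 9.4361.
Area = ½·x·z·sin Y ≈ 13.982.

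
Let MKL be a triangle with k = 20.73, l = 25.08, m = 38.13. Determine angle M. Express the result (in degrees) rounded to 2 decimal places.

By the law of cosines, cos M = (k² + l² − m²) / (2·k·l) ≈ -0.38003, so ∠M ≈ 112.34°.

∠M ≈ 112.34°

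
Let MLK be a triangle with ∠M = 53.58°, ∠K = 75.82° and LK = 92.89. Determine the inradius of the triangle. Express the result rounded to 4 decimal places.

r ≈ 27.3237

The third angle is ∠L = 180° − ∠K − ∠M = 50.60°.
Law of sines: KM = LK·sin L/sin M ≈ 89.201.
Law of sines: ML = LK·sin K/sin M ≈ 111.92.
Area = ½·LK·KM·sin K ≈ 4016.7.
Semiperimeter s = (92.89+89.201+111.92)/2 = 147.01.
Inradius = area/s = 4016.7/147.01 ≈ 27.324.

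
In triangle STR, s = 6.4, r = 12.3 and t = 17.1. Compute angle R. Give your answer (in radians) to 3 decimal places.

By the law of cosines, cos R = (s² + t² − r²) / (2·s·t) ≈ 0.83187, so ∠R ≈ 0.5883 rad.

0.588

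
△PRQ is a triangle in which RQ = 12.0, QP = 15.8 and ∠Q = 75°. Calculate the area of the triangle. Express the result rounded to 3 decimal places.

area ≈ 91.570

Area = ½·RQ·QP·sin Q ≈ 91.57.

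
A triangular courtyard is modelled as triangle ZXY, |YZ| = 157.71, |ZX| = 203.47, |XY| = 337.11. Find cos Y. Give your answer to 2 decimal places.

By the law of cosines, cos Y = (|XY|² + |YZ|² − |ZX|²) / (2·|XY|·|YZ|) ≈ 0.91333, so ∠Y ≈ 0.4194 rad.

0.91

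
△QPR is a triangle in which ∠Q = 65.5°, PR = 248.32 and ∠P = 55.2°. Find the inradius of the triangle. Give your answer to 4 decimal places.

67.6700

The third angle is ∠R = 180° − ∠Q − ∠P = 59.30°.
Law of sines: RQ = PR·sin P/sin Q ≈ 224.08.
Law of sines: QP = PR·sin R/sin Q ≈ 234.65.
Area = ½·PR·RQ·sin R ≈ 23923.
Semiperimeter s = (248.32+224.08+234.65)/2 = 353.52.
Inradius = area/s = 23923/353.52 ≈ 67.67.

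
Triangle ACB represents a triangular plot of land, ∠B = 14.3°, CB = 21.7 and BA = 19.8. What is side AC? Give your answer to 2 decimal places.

By the law of cosines, AC² = CB² + BA² − 2·CB·BA·cos B = 30.235, so AC ≈ 5.4987.

5.50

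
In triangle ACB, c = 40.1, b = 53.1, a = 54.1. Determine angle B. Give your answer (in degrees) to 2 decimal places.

By the law of cosines, cos B = (a² + c² − b²) / (2·a·c) ≈ 0.39532, so ∠B ≈ 66.71°.

∠B ≈ 66.71°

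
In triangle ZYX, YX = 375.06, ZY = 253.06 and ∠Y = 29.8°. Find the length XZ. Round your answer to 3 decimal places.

199.964

By the law of cosines, XZ² = ZY² + YX² − 2·ZY·YX·cos Y = 39985, so XZ ≈ 199.96.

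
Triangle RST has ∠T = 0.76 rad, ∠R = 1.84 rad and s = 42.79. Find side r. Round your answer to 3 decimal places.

The third angle is ∠S = π − ∠T − ∠R = 0.542 rad.
Law of sines: r = s·sin R/sin S ≈ 80.017.

80.017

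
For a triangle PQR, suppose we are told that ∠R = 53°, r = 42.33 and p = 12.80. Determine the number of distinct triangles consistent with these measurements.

1

p·sin R = 12.80·sin(53°) ≈ 10.22.
Since r ≥ p, exactly one triangle exists.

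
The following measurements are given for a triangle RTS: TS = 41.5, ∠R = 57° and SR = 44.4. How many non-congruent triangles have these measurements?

SR·sin R = 44.4·sin(57°) ≈ 37.24.
Since SR sin R < TS < SR (37.24 < 41.5 < 44.4), two triangles exist.

2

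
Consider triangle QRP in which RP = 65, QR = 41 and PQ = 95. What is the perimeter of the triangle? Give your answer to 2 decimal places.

Perimeter = 65 + 95 + 41 = 201.

perimeter ≈ 201.00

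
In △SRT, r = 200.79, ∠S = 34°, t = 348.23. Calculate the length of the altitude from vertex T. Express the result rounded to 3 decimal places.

h_T ≈ 112.280

By the law of cosines, s² = r² + t² − 2·r·t·cos S = 45646, so s ≈ 213.65.
Area = ½·r·t·sin S ≈ 19550.
The altitude from T has length 2·area/t ≈ 112.28.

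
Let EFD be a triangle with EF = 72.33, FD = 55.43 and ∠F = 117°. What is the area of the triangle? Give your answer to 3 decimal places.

area ≈ 1786.135

Area = ½·EF·FD·sin F ≈ 1786.1.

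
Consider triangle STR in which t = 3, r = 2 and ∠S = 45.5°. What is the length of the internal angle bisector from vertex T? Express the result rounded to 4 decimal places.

1.4273

By the law of cosines, s² = t² + r² − 2·t·r·cos S = 4.5891, so s ≈ 2.1422.
Law of cosines again: cos T = (r² + s² − t²)/(2·r·s) ≈ -0.04795, so ∠T ≈ 92.75°.
The bisector from T has length 2·r·s·cos(∠T/2)/(r+s) ≈ 1.4273.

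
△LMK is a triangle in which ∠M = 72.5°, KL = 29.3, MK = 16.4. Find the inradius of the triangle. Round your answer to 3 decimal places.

6.162

Law of sines: sin L = MK·sin M/KL ≈ 0.53382.
Since KL ≥ MK, only the acute value applies: ∠L ≈ 32.26°.
Then ∠K = 180° − ∠M − ∠L ≈ 75.24°.
Law of sines gives LM = KL·sin K/sin M ≈ 29.708.
Area = ½·KL·MK·sin K ≈ 232.33.
Semiperimeter s = (16.4+29.3+29.708)/2 = 37.704.
Inradius = area/s = 232.33/37.704 ≈ 6.1619.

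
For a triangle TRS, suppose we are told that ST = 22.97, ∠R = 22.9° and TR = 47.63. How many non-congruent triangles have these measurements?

2

TR·sin R = 47.63·sin(22.9°) ≈ 18.53.
Since TR sin R < ST < TR (18.53 < 22.97 < 47.63), two triangles exist.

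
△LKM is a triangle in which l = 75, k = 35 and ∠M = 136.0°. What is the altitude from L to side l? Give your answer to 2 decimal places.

h_L ≈ 24.31

By the law of cosines, m² = l² + k² − 2·l·k·cos M = 10627, so m ≈ 103.09.
Area = ½·l·k·sin M ≈ 911.74.
The altitude from L has length 2·area/l ≈ 24.313.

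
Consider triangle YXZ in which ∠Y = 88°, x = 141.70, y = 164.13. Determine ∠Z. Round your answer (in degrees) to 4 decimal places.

Law of sines: sin X = x·sin Y/y ≈ 0.86281.
Since y ≥ x, only the acute value applies: ∠X ≈ 59.63°.
Then ∠Z = 180° − ∠Y − ∠X ≈ 32.37°.

∠Z ≈ 32.3660°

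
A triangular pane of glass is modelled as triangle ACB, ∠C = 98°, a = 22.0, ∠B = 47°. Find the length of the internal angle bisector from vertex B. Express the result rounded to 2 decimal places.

The third angle is ∠A = 180° − ∠C − ∠B = 35.00°.
Law of sines: c = a·sin C/sin A ≈ 37.983.
Law of sines: b = a·sin B/sin A ≈ 28.052.
The bisector from B has length 2·a·c·cos(∠B/2)/(a+c) ≈ 25.551.

25.55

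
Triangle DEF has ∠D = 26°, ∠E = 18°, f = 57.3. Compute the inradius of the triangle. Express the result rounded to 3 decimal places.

The third angle is ∠F = 180° − ∠D − ∠E = 136.00°.
Law of sines: d = f·sin D/sin F ≈ 36.16.
Law of sines: e = f·sin E/sin F ≈ 25.49.
Area = ½·f·d·sin E ≈ 320.13.
Semiperimeter s = (36.16+25.49+57.3)/2 = 59.475.
Inradius = area/s = 320.13/59.475 ≈ 5.3827.

r ≈ 5.383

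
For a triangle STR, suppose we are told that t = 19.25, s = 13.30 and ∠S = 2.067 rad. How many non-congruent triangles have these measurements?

t·sin S = 19.25·sin(2.067 rad) ≈ 16.93.
Since ∠S is not acute, a triangle exists only if s > t; here s ≤ t, so there is no triangle.

0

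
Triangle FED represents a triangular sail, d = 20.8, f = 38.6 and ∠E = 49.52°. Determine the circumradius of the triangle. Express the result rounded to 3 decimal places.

By the law of cosines, e² = d² + f² − 2·d·f·cos E = 880.17, so e ≈ 29.668.
Area = ½·d·f·sin E ≈ 305.35.
Circumradius = e/(2 sin E) ≈ 19.502.

R ≈ 19.502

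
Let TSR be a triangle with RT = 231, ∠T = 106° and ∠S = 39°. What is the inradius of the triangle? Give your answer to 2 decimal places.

58.85

The third angle is ∠R = 180° − ∠T − ∠S = 35.00°.
Law of sines: SR = RT·sin T/sin S ≈ 352.84.
Law of sines: TS = RT·sin R/sin S ≈ 210.54.
Area = ½·RT·SR·sin R ≈ 23375.
Semiperimeter s = (352.84+231+210.54)/2 = 397.19.
Inradius = area/s = 23375/397.19 ≈ 58.851.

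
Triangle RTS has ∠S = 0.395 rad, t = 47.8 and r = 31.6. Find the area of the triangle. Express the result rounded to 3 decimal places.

Area = ½·r·t·sin S ≈ 290.62.

area ≈ 290.623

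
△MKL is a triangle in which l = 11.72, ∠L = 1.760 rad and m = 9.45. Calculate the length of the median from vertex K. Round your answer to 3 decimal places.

10.300

Law of sines: sin M = m·sin L/l ≈ 0.79192.
Since l ≥ m, only the acute value applies: ∠M ≈ 0.914 rad.
Then ∠K = π − ∠L − ∠M ≈ 0.468 rad.
Law of sines gives k = l·sin K/sin L ≈ 5.3791.
Median from K: ½√(2·l² + 2·m² − k²) ≈ 10.3.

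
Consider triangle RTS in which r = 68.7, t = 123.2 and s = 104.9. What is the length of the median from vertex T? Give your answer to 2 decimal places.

m_T ≈ 63.78

Median from T: ½√(2·s² + 2·r² − t²) ≈ 63.775.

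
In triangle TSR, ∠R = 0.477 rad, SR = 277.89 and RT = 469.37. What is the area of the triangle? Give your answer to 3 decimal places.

Area = ½·SR·RT·sin R ≈ 29942.

29941.999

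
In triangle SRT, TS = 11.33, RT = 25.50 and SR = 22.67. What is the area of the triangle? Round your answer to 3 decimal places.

Semiperimeter s = (25.5 + 11.33 + 22.67)/2 = 29.75.
Heron's formula: area = √(29.75·4.25·18.42·7.08) ≈ 128.41.

area ≈ 128.410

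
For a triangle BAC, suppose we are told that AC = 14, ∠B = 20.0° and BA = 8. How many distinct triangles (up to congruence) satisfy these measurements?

BA·sin B = 8·sin(20.0°) ≈ 2.736.
Since AC ≥ BA, exactly one triangle exists.

1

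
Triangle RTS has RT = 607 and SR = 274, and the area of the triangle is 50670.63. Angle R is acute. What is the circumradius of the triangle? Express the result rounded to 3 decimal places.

347.922

From area = ½·SR·RT·sin R, we get sin R = 2·area/(SR·RT) ≈ 0.60932.
Taking the acute solution, ∠R ≈ 37.54°.
Law of cosines then gives TS ≈ 423.99.
Circumradius = TS/(2 sin R) ≈ 347.92.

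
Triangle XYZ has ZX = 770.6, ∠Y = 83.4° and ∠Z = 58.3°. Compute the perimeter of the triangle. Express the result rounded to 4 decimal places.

perimeter ≈ 1911.3971

The third angle is ∠X = 180° − ∠Y − ∠Z = 38.30°.
Law of sines: YZ = ZX·sin X/sin Y ≈ 480.79.
Law of sines: XY = ZX·sin Z/sin Y ≈ 660.01.
Semiperimeter s = (480.79+770.6+660.01)/2 = 955.7.
Perimeter = 480.79 + 770.6 + 660.01 = 1911.4.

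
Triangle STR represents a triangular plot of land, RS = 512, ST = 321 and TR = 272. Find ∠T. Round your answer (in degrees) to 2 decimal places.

∠T ≈ 119.17°

By the law of cosines, cos T = (ST² + TR² − RS²) / (2·ST·TR) ≈ -0.48744, so ∠T ≈ 119.17°.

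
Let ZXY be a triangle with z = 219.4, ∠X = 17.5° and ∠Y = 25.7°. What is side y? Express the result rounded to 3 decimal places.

The third angle is ∠Z = 180° − ∠X − ∠Y = 136.80°.
Law of sines: y = z·sin Y/sin Z ≈ 138.99.

138.989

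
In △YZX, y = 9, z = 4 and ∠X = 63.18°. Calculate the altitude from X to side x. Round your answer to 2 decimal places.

4.00

By the law of cosines, x² = y² + z² − 2·y·z·cos X = 64.514, so x ≈ 8.0321.
Area = ½·y·z·sin X ≈ 16.064.
The altitude from X has length 2·area/x ≈ 3.9999.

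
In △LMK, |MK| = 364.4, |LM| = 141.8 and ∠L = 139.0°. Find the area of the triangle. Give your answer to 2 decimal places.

Law of sines: sin K = |LM|·sin L/|MK| ≈ 0.25529.
Since |MK| ≥ |LM|, only the acute value applies: ∠K ≈ 14.79°.
Then ∠M = 180° − ∠L − ∠K ≈ 26.21°.
Law of sines gives |KL| = |MK|·sin M/sin L ≈ 245.31.
Area = ½·|MK|·|LM|·sin M ≈ 11410.

area ≈ 11410.36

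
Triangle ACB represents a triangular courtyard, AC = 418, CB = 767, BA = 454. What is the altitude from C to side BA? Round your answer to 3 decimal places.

Semiperimeter s = (767 + 454 + 418)/2 = 819.5.
Heron's formula: area = √(819.5·52.5·365.5·401.5) ≈ 79459.
The altitude from C has length 2·area/BA ≈ 350.04.

350.038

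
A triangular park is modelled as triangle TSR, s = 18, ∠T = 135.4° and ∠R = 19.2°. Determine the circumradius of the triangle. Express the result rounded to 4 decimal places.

20.9822

The third angle is ∠S = 180° − ∠R − ∠T = 25.40°.
Law of sines: t = s·sin T/sin S ≈ 29.465.
Law of sines: r = s·sin R/sin S ≈ 13.801.
Circumradius = s/(2 sin S) ≈ 20.982.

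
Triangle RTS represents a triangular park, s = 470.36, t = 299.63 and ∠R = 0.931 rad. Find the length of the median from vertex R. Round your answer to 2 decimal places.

By the law of cosines, r² = t² + s² − 2·t·s·cos R = 1.4273e+05, so r ≈ 377.8.
Median from R: ½√(2·t² + 2·s² − r²) ≈ 346.16.

346.16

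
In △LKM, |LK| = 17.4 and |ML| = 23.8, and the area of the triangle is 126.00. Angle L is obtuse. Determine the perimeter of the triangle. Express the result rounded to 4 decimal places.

80.2697

From area = ½·|ML|·|LK|·sin L, we get sin L = 2·area/(|ML|·|LK|) ≈ 0.60852.
Taking the obtuse solution, ∠L ≈ 142.52°.
Law of cosines then gives |KM| ≈ 39.07.
Perimeter = 39.07 + 23.8 + 17.4 = 80.27.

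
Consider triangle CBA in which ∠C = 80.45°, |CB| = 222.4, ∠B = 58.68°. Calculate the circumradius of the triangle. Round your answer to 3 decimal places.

R ≈ 169.941

The third angle is ∠A = 180° − ∠C − ∠B = 40.87°.
Law of sines: |BA| = |CB|·sin C/sin A ≈ 335.17.
Law of sines: |AC| = |CB|·sin B/sin A ≈ 290.35.
Circumradius = |CB|/(2 sin A) ≈ 169.94.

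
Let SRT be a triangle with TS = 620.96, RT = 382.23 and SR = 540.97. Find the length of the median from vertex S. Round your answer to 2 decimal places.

m_S ≈ 550.09

Median from S: ½√(2·TS² + 2·SR² − RT²) ≈ 550.09.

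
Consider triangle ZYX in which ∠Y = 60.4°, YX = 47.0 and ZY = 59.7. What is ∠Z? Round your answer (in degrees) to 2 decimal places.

∠Z ≈ 48.24°

By the law of cosines, XZ² = ZY² + YX² − 2·ZY·YX·cos Y = 3001.2, so XZ ≈ 54.783.
Law of cosines again: cos Z = (XZ² + ZY² − YX²)/(2·XZ·ZY) ≈ 0.66599, so ∠Z ≈ 48.24°.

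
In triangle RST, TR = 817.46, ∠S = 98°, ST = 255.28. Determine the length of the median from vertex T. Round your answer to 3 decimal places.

Law of sines: sin R = ST·sin S/TR ≈ 0.30925.
Since TR ≥ ST, only the acute value applies: ∠R ≈ 18.01°.
Then ∠T = 180° − ∠S − ∠R ≈ 63.99°.
Law of sines gives RS = TR·sin T/sin S ≈ 741.86.
Median from T: ½√(2·ST² + 2·TR² − RS²) ≈ 478.66.

478.659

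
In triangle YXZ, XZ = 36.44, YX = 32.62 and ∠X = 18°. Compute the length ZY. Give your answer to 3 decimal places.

11.443

By the law of cosines, ZY² = YX² + XZ² − 2·YX·XZ·cos X = 130.95, so ZY ≈ 11.443.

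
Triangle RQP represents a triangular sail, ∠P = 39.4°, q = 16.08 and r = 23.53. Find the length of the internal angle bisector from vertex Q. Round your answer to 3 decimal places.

t_Q ≈ 17.127

By the law of cosines, p² = r² + q² − 2·r·q·cos P = 227.48, so p ≈ 15.082.
Law of cosines again: cos Q = (p² + r² − q²)/(2·p·r) ≈ 0.73625, so ∠Q ≈ 42.59°.
The bisector from Q has length 2·p·r·cos(∠Q/2)/(p+r) ≈ 17.127.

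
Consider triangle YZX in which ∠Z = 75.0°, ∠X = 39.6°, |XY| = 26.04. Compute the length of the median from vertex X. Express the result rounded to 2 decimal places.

m_X ≈ 23.78

The third angle is ∠Y = 180° − ∠Z − ∠X = 65.40°.
Law of sines: |ZX| = |XY|·sin Y/sin Z ≈ 24.512.
Law of sines: |YZ| = |XY|·sin X/sin Z ≈ 17.184.
Median from X: ½√(2·|ZX|² + 2·|XY|² − |YZ|²) ≈ 23.783.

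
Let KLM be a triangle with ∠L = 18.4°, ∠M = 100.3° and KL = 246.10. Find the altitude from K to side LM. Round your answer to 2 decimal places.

The third angle is ∠K = 180° − ∠L − ∠M = 61.30°.
Law of sines: LM = KL·sin K/sin M ≈ 219.4.
Law of sines: MK = KL·sin L/sin M ≈ 78.954.
Area = ½·KL·LM·sin L ≈ 8521.7.
The altitude from K has length 2·area/LM ≈ 77.681.

77.68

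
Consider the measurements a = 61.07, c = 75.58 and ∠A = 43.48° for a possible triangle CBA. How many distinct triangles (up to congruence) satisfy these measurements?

2

c·sin A = 75.58·sin(43.48°) ≈ 52.01.
Since c sin A < a < c (52.01 < 61.07 < 75.58), two triangles exist.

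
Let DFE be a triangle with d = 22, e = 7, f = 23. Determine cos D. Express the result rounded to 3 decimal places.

0.292

By the law of cosines, cos D = (f² + e² − d²) / (2·f·e) ≈ 0.29193, so ∠D ≈ 1.275 rad.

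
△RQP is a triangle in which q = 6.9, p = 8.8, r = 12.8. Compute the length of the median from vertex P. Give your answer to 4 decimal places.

Median from P: ½√(2·r² + 2·q² − p²) ≈ 9.2933.

9.2933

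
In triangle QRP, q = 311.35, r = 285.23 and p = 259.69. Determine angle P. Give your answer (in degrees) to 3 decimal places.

By the law of cosines, cos P = (q² + r² − p²) / (2·q·r) ≈ 0.62414, so ∠P ≈ 51.38°.

∠P ≈ 51.381°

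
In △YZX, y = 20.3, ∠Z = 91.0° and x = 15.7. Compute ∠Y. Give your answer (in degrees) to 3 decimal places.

By the law of cosines, z² = x² + y² − 2·x·y·cos Z = 669.7, so z ≈ 25.879.
Law of cosines again: cos Y = (z² + x² − y²)/(2·z·x) ≈ 0.62037, so ∠Y ≈ 51.66°.

51.657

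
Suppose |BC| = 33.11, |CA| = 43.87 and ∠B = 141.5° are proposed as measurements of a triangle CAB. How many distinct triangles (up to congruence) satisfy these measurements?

1

|BC|·sin B = 33.11·sin(141.5°) ≈ 20.61.
Since ∠B is not acute, a triangle exists only if |CA| > |BC|; here |CA| > |BC|, so there is exactly one triangle.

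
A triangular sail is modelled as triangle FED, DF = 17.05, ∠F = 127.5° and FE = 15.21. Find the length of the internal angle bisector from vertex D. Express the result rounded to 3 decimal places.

20.965

By the law of cosines, ED² = DF² + FE² − 2·DF·FE·cos F = 837.79, so ED ≈ 28.945.
Law of cosines again: cos D = (ED² + DF² − FE²)/(2·ED·DF) ≈ 0.90895, so ∠D ≈ 24.64°.
The bisector from D has length 2·ED·DF·cos(∠D/2)/(ED+DF) ≈ 20.965.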